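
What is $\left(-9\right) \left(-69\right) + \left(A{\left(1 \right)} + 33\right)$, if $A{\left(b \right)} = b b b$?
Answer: $655$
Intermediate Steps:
$A{\left(b \right)} = b^{3}$ ($A{\left(b \right)} = b^{2} b = b^{3}$)
$\left(-9\right) \left(-69\right) + \left(A{\left(1 \right)} + 33\right) = \left(-9\right) \left(-69\right) + \left(1^{3} + 33\right) = 621 + \left(1 + 33\right) = 621 + 34 = 655$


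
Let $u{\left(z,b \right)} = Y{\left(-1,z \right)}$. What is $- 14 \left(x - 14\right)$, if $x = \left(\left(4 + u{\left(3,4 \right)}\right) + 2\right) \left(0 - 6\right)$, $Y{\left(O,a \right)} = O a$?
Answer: $448$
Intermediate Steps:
$u{\left(z,b \right)} = - z$
$x = -18$ ($x = \left(\left(4 - 3\right) + 2\right) \left(0 - 6\right) = \left(\left(4 - 3\right) + 2\right) \left(-6\right) = \left(1 + 2\right) \left(-6\right) = 3 \left(-6\right) = -18$)
$- 14 \left(x - 14\right) = - 14 \left(-18 - 14\right) = \left(-14\right) \left(-32\right) = 448$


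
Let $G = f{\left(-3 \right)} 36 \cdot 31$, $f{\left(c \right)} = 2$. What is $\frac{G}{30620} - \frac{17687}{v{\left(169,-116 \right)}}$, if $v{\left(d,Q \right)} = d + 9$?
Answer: $- \frac{135294661}{1362590} \approx -99.292$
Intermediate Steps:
$v{\left(d,Q \right)} = 9 + d$
$G = 2232$ ($G = 2 \cdot 36 \cdot 31 = 72 \cdot 31 = 2232$)
$\frac{G}{30620} - \frac{17687}{v{\left(169,-116 \right)}} = \frac{2232}{30620} - \frac{17687}{9 + 169} = 2232 \cdot \frac{1}{30620} - \frac{17687}{178} = \frac{558}{7655} - \frac{17687}{178} = - \frac{135294661}{1362590}$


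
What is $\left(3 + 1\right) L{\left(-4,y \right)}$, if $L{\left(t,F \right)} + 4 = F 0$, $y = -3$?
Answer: $-16$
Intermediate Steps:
$L{\left(t,F \right)} = -4$ ($L{\left(t,F \right)} = -4 + F 0 = -4 + 0 = -4$)
$\left(3 + 1\right) L{\left(-4,y \right)} = \left(3 + 1\right) \left(-4\right) = 4 \left(-4\right) = -16$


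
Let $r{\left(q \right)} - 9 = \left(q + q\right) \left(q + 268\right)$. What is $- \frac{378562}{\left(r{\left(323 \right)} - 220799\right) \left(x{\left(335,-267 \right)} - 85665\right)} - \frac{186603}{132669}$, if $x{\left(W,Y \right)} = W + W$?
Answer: $- \frac{2228096138617}{1584139059030} \approx -1.4065$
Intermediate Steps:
$x{\left(W,Y \right)} = 2 W$
$r{\left(q \right)} = 9 + 2 q \left(268 + q\right)$ ($r{\left(q \right)} = 9 + \left(q + q\right) \left(q + 268\right) = 9 + 2 q \left(268 + q\right)$)
$- \frac{378562}{\left(r{\left(323 \right)} - 220799\right) \left(x{\left(335,-267 \right)} - 85665\right)} - \frac{186603}{132669} = - \frac{378562}{\left(\left(9 + 2 \cdot 323^{2} + 536 \cdot 323\right) - 220799\right) \left(2 \cdot 335 - 85665\right)} - \frac{186603}{132669} = - \frac{378562}{\left(\left(9 + 2 \cdot 104329 + 173128\right) - 220799\right) \left(670 - 85665\right)} - \frac{62201}{44223} = - \frac{378562}{\left(\left(9 + 208658 + 173128\right) - 220799\right) \left(-84995\right)} - \frac{62201}{44223} = - \frac{378562}{\left(381795 - 220799\right) \left(-84995\right)} - \frac{62201}{44223} = - \frac{378562}{160996 \left(-84995\right)} - \frac{62201}{44223} = - \frac{378562}{-13683855020} - \frac{62201}{44223} = \left(-378562\right) \left(- \frac{1}{13683855020}\right) - \frac{62201}{44223} = \frac{991}{35821610} - \frac{62201}{44223} = - \frac{2228096138617}{1584139059030}$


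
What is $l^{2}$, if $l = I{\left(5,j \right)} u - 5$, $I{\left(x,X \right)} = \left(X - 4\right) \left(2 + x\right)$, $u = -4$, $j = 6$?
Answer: $3721$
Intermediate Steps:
$I{\left(x,X \right)} = \left(-4 + X\right) \left(2 + x\right)$
$l = -61$ ($l = \left(-8 - 20 + 2 \cdot 6 + 6 \cdot 5\right) \left(-4\right) - 5 = \left(-8 - 20 + 12 + 30\right) \left(-4\right) - 5 = 14 \left(-4\right) - 5 = -56 - 5 = -61$)
$l^{2} = \left(-61\right)^{2} = 3721$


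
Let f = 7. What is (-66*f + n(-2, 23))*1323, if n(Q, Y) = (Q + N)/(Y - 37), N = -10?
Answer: -610092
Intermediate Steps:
n(Q, Y) = (-10 + Q)/(-37 + Y) (n(Q, Y) = (Q - 10)/(Y - 37) = (-10 + Q)/(-37 + Y))
(-66*f + n(-2, 23))*1323 = (-66*7 + (-10 - 2)/(-37 + 23))*1323 = (-462 - 12/(-14))*1323 = (-462 - 1/14*(-12))*1323 = (-462 + 6/7)*1323 = -3228/7*1323 = -610092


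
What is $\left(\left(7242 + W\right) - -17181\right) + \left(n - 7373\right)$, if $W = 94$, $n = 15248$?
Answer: $32392$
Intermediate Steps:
$\left(\left(7242 + W\right) - -17181\right) + \left(n - 7373\right) = \left(\left(7242 + 94\right) - -17181\right) + \left(15248 - 7373\right) = \left(7336 + 17181\right) + \left(15248 - 7373\right) = 24517 + 7875 = 32392$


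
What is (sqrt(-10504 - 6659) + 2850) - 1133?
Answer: 1717 + 3*I*sqrt(1907) ≈ 1717.0 + 131.01*I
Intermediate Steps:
(sqrt(-10504 - 6659) + 2850) - 1133 = (sqrt(-17163) + 2850) - 1133 = (3*I*sqrt(1907) + 2850) - 1133 = (2850 + 3*I*sqrt(1907)) - 1133 = 1717 + 3*I*sqrt(1907)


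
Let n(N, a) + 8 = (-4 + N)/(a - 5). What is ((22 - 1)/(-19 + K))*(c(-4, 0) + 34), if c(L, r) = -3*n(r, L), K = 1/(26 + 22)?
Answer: -57120/911 ≈ -62.700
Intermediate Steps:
n(N, a) = -8 + (-4 + N)/(-5 + a) (n(N, a) = -8 + (-4 + N)/(a - 5) = -8 + (-4 + N)/(-5 + a))
K = 1/48 ≈ 0.020833
c(L, r) = -3*(36 + r - 8*L)/(-5 + L)
((22 - 1)/(-19 + K))*(c(-4, 0) + 34) = ((22 - 1)/(-19 + 1/48))*(3*(-36 - 1*0 + 8*(-4))/(-5 - 4) + 34) = (21/(-911/48))*(3*(-36 + 0 - 32)/(-9) + 34) = (21*(-48/911))*(3*(-⅑)*(-68) + 34) = -1008*(68/3 + 34)/911 = -1008/911*170/3 = -57120/911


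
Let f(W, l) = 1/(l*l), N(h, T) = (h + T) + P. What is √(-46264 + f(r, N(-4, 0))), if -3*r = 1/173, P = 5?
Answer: I*√46263 ≈ 215.09*I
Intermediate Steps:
N(h, T) = 5 + T + h (N(h, T) = (h + T) + 5 = (T + h) + 5 = 5 + T + h)
r = -1/519 (r = -⅓/173 = -⅓*1/173 = -1/519 ≈ -0.0019268)
f(W, l) = l⁻² (f(W, l) = 1/(l²) = l⁻²)
√(-46264 + f(r, N(-4, 0))) = √(-46264 + (5 + 0 - 4)⁻²) = √(-46264 + 1⁻²) = √(-46264 + 1) = √(-46263) = I*√46263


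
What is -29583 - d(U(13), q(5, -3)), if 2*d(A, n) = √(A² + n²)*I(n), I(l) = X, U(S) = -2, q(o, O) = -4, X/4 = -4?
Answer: -29583 + 16*√5 ≈ -29547.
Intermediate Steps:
X = -16 (X = 4*(-4) = -16)
I(l) = -16
d(A, n) = -8*√(A² + n²) (d(A, n) = (√(A² + n²)*(-16))/2 = (-16*√(A² + n²))/2 = -8*√(A² + n²))
-29583 - d(U(13), q(5, -3)) = -29583 - (-8)*√((-2)² + (-4)²) = -29583 - (-8)*√(4 + 16) = -29583 - (-8)*√20 = -29583 - (-8)*2*√5 = -29583 - (-16)*√5 = -29583 + 16*√5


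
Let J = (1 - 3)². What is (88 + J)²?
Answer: 8464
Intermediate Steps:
J = 4 (J = (-2)² = 4)
(88 + J)² = (88 + 4)² = 92² = 8464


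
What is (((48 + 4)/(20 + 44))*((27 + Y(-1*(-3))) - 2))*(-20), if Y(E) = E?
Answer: -455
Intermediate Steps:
(((48 + 4)/(20 + 44))*((27 + Y(-1*(-3))) - 2))*(-20) = (((48 + 4)/(20 + 44))*((27 - 1*(-3)) - 2))*(-20) = ((52/64)*((27 + 3) - 2))*(-20) = ((52*(1/64))*(30 - 2))*(-20) = ((13/16)*28)*(-20) = (91/4)*(-20) = -455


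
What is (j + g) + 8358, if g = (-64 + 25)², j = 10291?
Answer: 20170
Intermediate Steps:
g = 1521 (g = (-39)² = 1521)
(j + g) + 8358 = (10291 + 1521) + 8358 = 11812 + 8358 = 20170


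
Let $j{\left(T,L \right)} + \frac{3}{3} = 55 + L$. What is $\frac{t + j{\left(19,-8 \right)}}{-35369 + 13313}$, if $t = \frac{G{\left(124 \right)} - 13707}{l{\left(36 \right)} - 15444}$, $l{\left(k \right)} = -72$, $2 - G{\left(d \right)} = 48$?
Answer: $- \frac{727489}{342220896} \approx -0.0021258$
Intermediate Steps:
$G{\left(d \right)} = -46$ ($G{\left(d \right)} = 2 - 48 = -46$)
$j{\left(T,L \right)} = 54 + L$ ($j{\left(T,L \right)} = -1 + \left(55 + L\right) = 54 + L$)
$t = \frac{13753}{15516}$ ($t = \frac{-46 - 13707}{-72 - 15444} = - \frac{13753}{-15516} = \left(-13753\right) \left(- \frac{1}{15516}\right) = \frac{13753}{15516} \approx 0.88638$)
$\frac{t + j{\left(19,-8 \right)}}{-35369 + 13313} = \frac{\frac{13753}{15516} + \left(54 - 8\right)}{-35369 + 13313} = \frac{\frac{13753}{15516} + 46}{-22056} = \frac{727489}{15516} \left(- \frac{1}{22056}\right) = - \frac{727489}{342220896}$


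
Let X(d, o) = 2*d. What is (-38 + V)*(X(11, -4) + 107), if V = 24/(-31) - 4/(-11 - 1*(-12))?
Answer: -171054/31 ≈ -5517.9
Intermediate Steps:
V = -148/31 (V = 24*(-1/31) - 4/(-11 + 12) = -24/31 - 4/1 = -24/31 - 4*1 = -24/31 - 4 = -148/31 ≈ -4.7742)
(-38 + V)*(X(11, -4) + 107) = (-38 - 148/31)*(2*11 + 107) = -1326*(22 + 107)/31 = -1326/31*129 = -171054/31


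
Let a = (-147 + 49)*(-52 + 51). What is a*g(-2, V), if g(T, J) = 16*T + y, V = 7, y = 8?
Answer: -2352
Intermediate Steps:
g(T, J) = 8 + 16*T (g(T, J) = 16*T + 8 = 8 + 16*T)
a = 98 (a = -98*(-1) = 98)
a*g(-2, V) = 98*(8 + 16*(-2)) = 98*(8 - 32) = 98*(-24) = -2352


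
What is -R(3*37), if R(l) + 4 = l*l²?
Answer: -1367627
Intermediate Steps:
R(l) = -4 + l³ (R(l) = -4 + l*l² = -4 + l³)
-R(3*37) = -(-4 + (3*37)³) = -(-4 + 111³) = -(-4 + 1367631) = -1*1367627 = -1367627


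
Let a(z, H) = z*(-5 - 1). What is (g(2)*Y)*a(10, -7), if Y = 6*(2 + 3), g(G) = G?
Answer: -3600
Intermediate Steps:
a(z, H) = -6*z (a(z, H) = z*(-6) = -6*z)
Y = 30 (Y = 6*5 = 30)
(g(2)*Y)*a(10, -7) = (2*30)*(-6*10) = 60*(-60) = -3600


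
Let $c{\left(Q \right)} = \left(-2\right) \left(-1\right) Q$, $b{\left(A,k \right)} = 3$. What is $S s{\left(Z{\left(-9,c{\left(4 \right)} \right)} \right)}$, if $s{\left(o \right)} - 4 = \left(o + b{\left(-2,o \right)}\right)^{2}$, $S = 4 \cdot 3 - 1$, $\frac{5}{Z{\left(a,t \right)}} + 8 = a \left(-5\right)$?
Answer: $\frac{208252}{1369} \approx 152.12$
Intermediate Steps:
$c{\left(Q \right)} = 2 Q$
$Z{\left(a,t \right)} = \frac{5}{-8 - 5 a}$ ($Z{\left(a,t \right)} = \frac{5}{-8 + a \left(-5\right)} = \frac{5}{-8 - 5 a}$)
$S = 11$ ($S = 12 - 1 = 11$)
$s{\left(o \right)} = 4 + \left(3 + o\right)^{2}$ ($s{\left(o \right)} = 4 + \left(o + 3\right)^{2} = 4 + \left(3 + o\right)^{2}$)
$S s{\left(Z{\left(-9,c{\left(4 \right)} \right)} \right)} = 11 \left(4 + \left(3 - \frac{5}{8 + 5 \left(-9\right)}\right)^{2}\right) = 11 \left(4 + \left(3 - \frac{5}{8 - 45}\right)^{2}\right) = 11 \left(4 + \left(3 - \frac{5}{-37}\right)^{2}\right) = 11 \left(4 + \left(3 - - \frac{5}{37}\right)^{2}\right) = 11 \left(4 + \left(3 + \frac{5}{37}\right)^{2}\right) = 11 \left(4 + \left(\frac{116}{37}\right)^{2}\right) = 11 \left(4 + \frac{13456}{1369}\right) = 11 \cdot \frac{18932}{1369} = \frac{208252}{1369}$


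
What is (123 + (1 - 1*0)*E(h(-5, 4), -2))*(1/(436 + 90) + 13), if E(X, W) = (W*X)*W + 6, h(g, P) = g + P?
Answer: 854875/526 ≈ 1625.2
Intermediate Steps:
h(g, P) = P + g
E(X, W) = 6 + X*W² (E(X, W) = X*W² + 6 = 6 + X*W²)
(123 + (1 - 1*0)*E(h(-5, 4), -2))*(1/(436 + 90) + 13) = (123 + (1 - 1*0)*(6 + (4 - 5)*(-2)²))*(1/(436 + 90) + 13) = (123 + (1 + 0)*(6 - 1*4))*(1/526 + 13) = (123 + 1*(6 - 4))*(1/526 + 13) = (123 + 1*2)*(6839/526) = (123 + 2)*(6839/526) = 125*(6839/526) = 854875/526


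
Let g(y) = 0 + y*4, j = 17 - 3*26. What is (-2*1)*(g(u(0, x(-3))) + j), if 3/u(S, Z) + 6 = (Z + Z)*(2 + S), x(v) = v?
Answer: 370/3 ≈ 123.33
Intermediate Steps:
u(S, Z) = 3/(-6 + 2*Z*(2 + S)) (u(S, Z) = 3/(-6 + (Z + Z)*(2 + S)) = 3/(-6 + (2*Z)*(2 + S)) = 3/(-6 + 2*Z*(2 + S)))
j = -61 (j = 17 - 78 = -61)
g(y) = 4*y (g(y) = 0 + 4*y = 4*y)
(-2*1)*(g(u(0, x(-3))) + j) = (-2*1)*(4*(3/(2*(-3 + 2*(-3) + 0*(-3)))) - 61) = -2*(4*(3/(2*(-3 - 6 + 0))) - 61) = -2*(4*((3/2)/(-9)) - 61) = -2*(4*((3/2)*(-1/9)) - 61) = -2*(4*(-1/6) - 61) = -2*(-2/3 - 61) = -2*(-185/3) = 370/3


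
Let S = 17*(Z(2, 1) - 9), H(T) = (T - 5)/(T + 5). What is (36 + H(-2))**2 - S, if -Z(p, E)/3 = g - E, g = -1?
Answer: 10660/9 ≈ 1184.4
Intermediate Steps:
H(T) = (-5 + T)/(5 + T)
Z(p, E) = 3 + 3*E (Z(p, E) = -3*(-1 - E) = 3 + 3*E)
S = -51 (S = 17*((3 + 3*1) - 9) = 17*((3 + 3) - 9) = 17*(6 - 9) = 17*(-3) = -51)
(36 + H(-2))**2 - S = (36 + (-5 - 2)/(5 - 2))**2 - 1*(-51) = (36 - 7/3)**2 + 51 = (101/3)**2 + 51 = 10201/9 + 51 = 10660/9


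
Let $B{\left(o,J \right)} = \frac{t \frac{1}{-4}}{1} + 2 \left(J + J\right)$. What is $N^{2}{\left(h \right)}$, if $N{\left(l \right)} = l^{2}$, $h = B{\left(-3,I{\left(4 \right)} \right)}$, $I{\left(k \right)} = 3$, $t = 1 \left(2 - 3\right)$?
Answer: $\frac{5764801}{256} \approx 22519.0$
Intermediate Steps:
$t = -1$ ($t = 1 \left(-1\right) = -1$)
$B{\left(o,J \right)} = \frac{1}{4} + 4 J$ ($B{\left(o,J \right)} = \frac{\left(-1\right) \frac{1}{-4}}{1} + 2 \left(J + J\right) = \left(-1\right) \left(- \frac{1}{4}\right) 1 + 2 \cdot 2 J = \frac{1}{4} \cdot 1 + 4 J = \frac{1}{4} + 4 J$)
$h = \frac{49}{4}$ ($h = \frac{1}{4} + 4 \cdot 3 = \frac{1}{4} + 12 = \frac{49}{4} \approx 12.25$)
$N^{2}{\left(h \right)} = \left(\left(\frac{49}{4}\right)^{2}\right)^{2} = \left(\frac{2401}{16}\right)^{2} = \frac{5764801}{256}$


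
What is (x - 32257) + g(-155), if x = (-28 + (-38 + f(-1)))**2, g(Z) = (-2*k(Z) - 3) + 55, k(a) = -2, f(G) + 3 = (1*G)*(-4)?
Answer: -27976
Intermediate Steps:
f(G) = -3 - 4*G (f(G) = -3 + (1*G)*(-4) = -3 + G*(-4) = -3 - 4*G)
g(Z) = 56 (g(Z) = (-2*(-2) - 3) + 55 = (4 - 3) + 55 = 1 + 55 = 56)
x = 4225 (x = (-28 + (-38 + (-3 - 4*(-1))))**2 = (-28 + (-38 + (-3 + 4)))**2 = (-28 + (-38 + 1))**2 = (-28 - 37)**2 = (-65)**2 = 4225)
(x - 32257) + g(-155) = (4225 - 32257) + 56 = -28032 + 56 = -27976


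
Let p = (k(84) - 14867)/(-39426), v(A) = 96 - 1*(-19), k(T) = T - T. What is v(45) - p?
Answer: 4519123/39426 ≈ 114.62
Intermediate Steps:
k(T) = 0
v(A) = 115 (v(A) = 96 + 19 = 115)
p = 14867/39426 (p = (0 - 14867)/(-39426) = -14867*(-1/39426) = 14867/39426 ≈ 0.37709)
v(45) - p = 115 - 1*14867/39426 = 115 - 14867/39426 = 4519123/39426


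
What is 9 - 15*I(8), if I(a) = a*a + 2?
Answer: -981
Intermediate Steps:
I(a) = 2 + a² (I(a) = a² + 2 = 2 + a²)
9 - 15*I(8) = 9 - 15*(2 + 8²) = 9 - 15*(2 + 64) = 9 - 15*66 = 9 - 990 = -981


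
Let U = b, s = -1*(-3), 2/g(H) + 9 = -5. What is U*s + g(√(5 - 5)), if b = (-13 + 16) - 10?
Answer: -148/7 ≈ -21.143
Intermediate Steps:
g(H) = -⅐ (g(H) = 2/(-9 - 5) = 2/(-14) = 2*(-1/14) = -⅐)
b = -7 (b = 3 - 10 = -7)
s = 3
U = -7
U*s + g(√(5 - 5)) = -7*3 - ⅐ = -21 - ⅐ = -148/7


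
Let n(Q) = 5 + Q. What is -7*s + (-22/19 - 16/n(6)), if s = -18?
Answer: 25788/209 ≈ 123.39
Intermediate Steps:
-7*s + (-22/19 - 16/n(6)) = -7*(-18) + (-22/19 - 16/(5 + 6)) = 126 + (-22*1/19 - 16/11) = 126 + (-22/19 - 16*1/11) = 126 + (-22/19 - 16/11) = 126 - 546/209 = 25788/209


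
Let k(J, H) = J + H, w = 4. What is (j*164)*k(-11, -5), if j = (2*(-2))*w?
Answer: 41984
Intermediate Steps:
j = -16 (j = (2*(-2))*4 = -4*4 = -16)
k(J, H) = H + J
(j*164)*k(-11, -5) = (-16*164)*(-5 - 11) = -2624*(-16) = 41984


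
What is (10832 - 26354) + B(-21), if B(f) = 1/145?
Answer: -2250689/145 ≈ -15522.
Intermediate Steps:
B(f) = 1/145
(10832 - 26354) + B(-21) = (10832 - 26354) + 1/145 = -15522 + 1/145 = -2250689/145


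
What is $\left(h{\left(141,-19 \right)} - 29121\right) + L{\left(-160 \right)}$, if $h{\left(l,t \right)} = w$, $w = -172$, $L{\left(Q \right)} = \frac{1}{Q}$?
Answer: $- \frac{4686881}{160} \approx -29293.0$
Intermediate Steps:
$h{\left(l,t \right)} = -172$
$\left(h{\left(141,-19 \right)} - 29121\right) + L{\left(-160 \right)} = \left(-172 - 29121\right) + \frac{1}{-160} = -29293 - \frac{1}{160} = - \frac{4686881}{160}$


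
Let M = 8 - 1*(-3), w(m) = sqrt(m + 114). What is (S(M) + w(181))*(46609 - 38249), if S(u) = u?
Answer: 91960 + 8360*sqrt(295) ≈ 2.3555e+5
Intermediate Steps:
w(m) = sqrt(114 + m)
M = 11 (M = 8 + 3 = 11)
(S(M) + w(181))*(46609 - 38249) = (11 + sqrt(114 + 181))*(46609 - 38249) = (11 + sqrt(295))*8360 = 91960 + 8360*sqrt(295)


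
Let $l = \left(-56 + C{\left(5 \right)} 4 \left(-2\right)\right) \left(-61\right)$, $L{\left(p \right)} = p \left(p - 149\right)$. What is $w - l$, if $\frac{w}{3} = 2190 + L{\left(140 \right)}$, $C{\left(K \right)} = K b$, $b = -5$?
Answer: $11574$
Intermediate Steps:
$C{\left(K \right)} = - 5 K$ ($C{\left(K \right)} = K \left(-5\right) = - 5 K$)
$L{\left(p \right)} = p \left(-149 + p\right)$
$l = -8784$ ($l = \left(-56 + \left(-5\right) 5 \cdot 4 \left(-2\right)\right) \left(-61\right) = \left(-56 + \left(-25\right) 4 \left(-2\right)\right) \left(-61\right) = \left(-56 - -200\right) \left(-61\right) = \left(-56 + 200\right) \left(-61\right) = 144 \left(-61\right) = -8784$)
$w = 2790$ ($w = 3 \left(2190 + 140 \left(-149 + 140\right)\right) = 3 \left(2190 + 140 \left(-9\right)\right) = 3 \left(2190 - 1260\right) = 3 \cdot 930 = 2790$)
$w - l = 2790 - -8784 = 2790 + 8784 = 11574$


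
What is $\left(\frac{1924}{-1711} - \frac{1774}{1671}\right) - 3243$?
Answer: $- \frac{9278250001}{2859081} \approx -3245.2$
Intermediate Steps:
$\left(\frac{1924}{-1711} - \frac{1774}{1671}\right) - 3243 = \left(1924 \left(- \frac{1}{1711}\right) - \frac{1774}{1671}\right) - 3243 = \left(- \frac{1924}{1711} - \frac{1774}{1671}\right) - 3243 = - \frac{6250318}{2859081} - 3243 = - \frac{9278250001}{2859081}$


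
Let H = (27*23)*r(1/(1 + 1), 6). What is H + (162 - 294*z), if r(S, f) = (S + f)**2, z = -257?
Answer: 407829/4 ≈ 1.0196e+5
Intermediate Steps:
H = 104949/4 (H = (27*23)*(1/(1 + 1) + 6)**2 = 621*(1/2 + 6)**2 = 621*(13/2)**2 = 621*(169/4) = 104949/4 ≈ 26237.)
H + (162 - 294*z) = 104949/4 + (162 - 294*(-257)) = 104949/4 + (162 + 75558) = 104949/4 + 75720 = 407829/4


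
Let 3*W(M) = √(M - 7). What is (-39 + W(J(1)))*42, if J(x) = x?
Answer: -1638 + 14*I*√6 ≈ -1638.0 + 34.293*I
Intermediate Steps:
W(M) = √(-7 + M)/3 (W(M) = √(M - 7)/3 = √(-7 + M)/3)
(-39 + W(J(1)))*42 = (-39 + √(-7 + 1)/3)*42 = (-39 + √(-6)/3)*42 = (-39 + (I*√6)/3)*42 = (-39 + I*√6/3)*42 = -1638 + 14*I*√6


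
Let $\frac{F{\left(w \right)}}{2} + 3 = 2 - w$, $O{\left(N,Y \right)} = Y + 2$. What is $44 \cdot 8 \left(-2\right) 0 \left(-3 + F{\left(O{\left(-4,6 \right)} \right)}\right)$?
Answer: $0$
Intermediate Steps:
$O{\left(N,Y \right)} = 2 + Y$
$F{\left(w \right)} = -2 - 2 w$ ($F{\left(w \right)} = -6 + 2 \left(2 - w\right) = -6 - \left(-4 + 2 w\right) = -2 - 2 w$)
$44 \cdot 8 \left(-2\right) 0 \left(-3 + F{\left(O{\left(-4,6 \right)} \right)}\right) = 44 \cdot 8 \left(-2\right) 0 \left(-3 - \left(2 + 2 \left(2 + 6\right)\right)\right) = 44 \left(-16\right) 0 \left(-3 - 18\right) = - 704 \cdot 0 \left(-3 - 18\right) = - 704 \cdot 0 \left(-21\right) = \left(-704\right) 0 = 0$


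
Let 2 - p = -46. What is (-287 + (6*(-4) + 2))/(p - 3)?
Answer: -103/15 ≈ -6.8667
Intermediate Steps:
p = 48 (p = 2 - 1*(-46) = 2 + 46 = 48)
(-287 + (6*(-4) + 2))/(p - 3) = (-287 + (6*(-4) + 2))/(48 - 3) = (-287 + (-24 + 2))/45 = (-287 - 22)/45 = (1/45)*(-309) = -103/15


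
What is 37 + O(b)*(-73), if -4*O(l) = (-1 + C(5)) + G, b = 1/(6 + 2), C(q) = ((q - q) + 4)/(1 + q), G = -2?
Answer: -67/12 ≈ -5.5833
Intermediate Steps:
C(q) = 4/(1 + q) (C(q) = (0 + 4)/(1 + q) = 4/(1 + q))
b = ⅛ (b = 1/8 = ⅛ ≈ 0.12500)
O(l) = 7/12 (O(l) = -((-1 + 4/(1 + 5)) - 2)/4 = -((-1 + 4/6) - 2)/4 = -((-1 + 4*(⅙)) - 2)/4 = -((-1 + ⅔) - 2)/4 = -(-⅓ - 2)/4 = -¼*(-7/3) = 7/12)
37 + O(b)*(-73) = 37 + (7/12)*(-73) = 37 - 511/12 = -67/12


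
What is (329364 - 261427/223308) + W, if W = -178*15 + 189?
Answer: 72995327537/223308 ≈ 3.2688e+5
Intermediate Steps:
W = -2481 (W = -2670 + 189 = -2481)
(329364 - 261427/223308) + W = (329364 - 261427/223308) - 2481 = 73549354685/223308 - 2481 = 72995327537/223308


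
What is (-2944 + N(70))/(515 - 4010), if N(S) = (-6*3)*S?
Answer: 4204/3495 ≈ 1.2029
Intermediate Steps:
N(S) = -18*S
(-2944 + N(70))/(515 - 4010) = (-2944 - 18*70)/(515 - 4010) = (-2944 - 1260)/(-3495) = -4204*(-1/3495) = 4204/3495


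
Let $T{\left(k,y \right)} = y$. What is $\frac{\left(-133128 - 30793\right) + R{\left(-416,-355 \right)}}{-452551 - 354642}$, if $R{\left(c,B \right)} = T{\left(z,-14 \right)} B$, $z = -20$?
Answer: $\frac{158951}{807193} \approx 0.19692$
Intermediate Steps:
$R{\left(c,B \right)} = - 14 B$
$\frac{\left(-133128 - 30793\right) + R{\left(-416,-355 \right)}}{-452551 - 354642} = \frac{\left(-133128 - 30793\right) - -4970}{-452551 - 354642} = \frac{-163921 + 4970}{-807193} = \left(-158951\right) \left(- \frac{1}{807193}\right) = \frac{158951}{807193}$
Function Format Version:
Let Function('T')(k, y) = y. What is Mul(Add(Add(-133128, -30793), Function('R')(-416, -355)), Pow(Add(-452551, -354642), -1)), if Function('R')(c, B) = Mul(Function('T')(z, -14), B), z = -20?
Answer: Rational(158951, 807193) ≈ 0.19692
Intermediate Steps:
Function('R')(c, B) = Mul(-14, B)
Mul(Add(Add(-133128, -30793), Function('R')(-416, -355)), Pow(Add(-452551, -354642), -1)) = Mul(Add(Add(-133128, -30793), Mul(-14, -355)), Pow(Add(-452551, -354642), -1)) = Mul(Add(-163921, 4970), Pow(-807193, -1)) = Mul(-158951, Rational(-1, 807193)) = Rational(158951, 807193)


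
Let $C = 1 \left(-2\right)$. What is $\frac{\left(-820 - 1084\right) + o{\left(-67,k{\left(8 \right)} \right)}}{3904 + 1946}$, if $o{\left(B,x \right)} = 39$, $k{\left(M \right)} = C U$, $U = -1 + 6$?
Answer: $- \frac{373}{1170} \approx -0.3188$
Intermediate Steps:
$U = 5$
$C = -2$
$k{\left(M \right)} = -10$ ($k{\left(M \right)} = \left(-2\right) 5 = -10$)
$\frac{\left(-820 - 1084\right) + o{\left(-67,k{\left(8 \right)} \right)}}{3904 + 1946} = \frac{\left(-820 - 1084\right) + 39}{3904 + 1946} = \frac{-1904 + 39}{5850} = \left(-1865\right) \frac{1}{5850} = - \frac{373}{1170}$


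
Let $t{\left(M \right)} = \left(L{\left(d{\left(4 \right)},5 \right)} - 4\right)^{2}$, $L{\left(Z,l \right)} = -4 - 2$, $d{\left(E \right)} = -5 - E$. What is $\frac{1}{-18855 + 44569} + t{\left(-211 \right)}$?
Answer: $\frac{2571401}{25714} \approx 100.0$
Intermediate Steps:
$L{\left(Z,l \right)} = -6$
$t{\left(M \right)} = 100$ ($t{\left(M \right)} = \left(-6 - 4\right)^{2} = \left(-10\right)^{2} = 100$)
$\frac{1}{-18855 + 44569} + t{\left(-211 \right)} = \frac{1}{-18855 + 44569} + 100 = \frac{1}{25714} + 100 = \frac{2571401}{25714}$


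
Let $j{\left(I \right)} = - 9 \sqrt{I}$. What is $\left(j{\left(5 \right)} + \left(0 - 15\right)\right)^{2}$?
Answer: $630 + 270 \sqrt{5} \approx 1233.7$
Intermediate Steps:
$\left(j{\left(5 \right)} + \left(0 - 15\right)\right)^{2} = \left(- 9 \sqrt{5} + \left(0 - 15\right)\right)^{2} = \left(- 9 \sqrt{5} - 15\right)^{2} = \left(-15 - 9 \sqrt{5}\right)^{2}$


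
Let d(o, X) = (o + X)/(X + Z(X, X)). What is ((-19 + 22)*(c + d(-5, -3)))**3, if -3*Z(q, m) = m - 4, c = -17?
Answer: -3375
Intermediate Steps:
Z(q, m) = 4/3 - m/3 (Z(q, m) = -(m - 4)/3 = -(-4 + m)/3 = 4/3 - m/3)
d(o, X) = (X + o)/(4/3 + 2*X/3) (d(o, X) = (o + X)/(X + (4/3 - X/3)) = (X + o)/(4/3 + 2*X/3))
((-19 + 22)*(c + d(-5, -3)))**3 = ((-19 + 22)*(-17 + 3*(-3 - 5)/(2*(2 - 3))))**3 = (3*(-17 + (3/2)*(-8)/(-1)))**3 = (3*(-17 + (3/2)*(-1)*(-8)))**3 = (3*(-17 + 12))**3 = (3*(-5))**3 = (-15)**3 = -3375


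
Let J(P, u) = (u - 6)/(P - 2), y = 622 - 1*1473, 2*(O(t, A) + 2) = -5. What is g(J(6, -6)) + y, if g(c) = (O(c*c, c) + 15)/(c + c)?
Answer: -3411/4 ≈ -852.75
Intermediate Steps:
O(t, A) = -9/2 (O(t, A) = -2 + (1/2)*(-5) = -2 - 5/2 = -9/2)
y = -851 (y = 622 - 1473 = -851)
J(P, u) = (-6 + u)/(-2 + P)
g(c) = 21/(4*c) (g(c) = (-9/2 + 15)/(c + c) = 21/(2*((2*c))) = 21*(1/(2*c))/2 = 21/(4*c))
g(J(6, -6)) + y = 21/(4*(((-6 - 6)/(-2 + 6)))) - 851 = 21/(4*((-12/4))) - 851 = 21/(4*(((1/4)*(-12)))) - 851 = (21/4)/(-3) - 851 = (21/4)*(-1/3) - 851 = -7/4 - 851 = -3411/4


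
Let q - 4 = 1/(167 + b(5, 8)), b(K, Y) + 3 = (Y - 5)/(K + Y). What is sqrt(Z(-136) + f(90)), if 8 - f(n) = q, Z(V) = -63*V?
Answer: sqrt(39073076945)/2135 ≈ 92.585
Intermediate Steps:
b(K, Y) = -3 + (-5 + Y)/(K + Y) (b(K, Y) = -3 + (Y - 5)/(K + Y) = -3 + (-5 + Y)/(K + Y))
q = 8553/2135 (q = 4 + 1/(167 + (-5 - 3*5 - 2*8)/(5 + 8)) = 4 + 1/(167 + (-5 - 15 - 16)/13) = 4 + 1/(167 + (1/13)*(-36)) = 4 + 1/(167 - 36/13) = 4 + 1/(2135/13) = 4 + 13/2135 = 8553/2135 ≈ 4.0061)
f(n) = 8527/2135 (f(n) = 8 - 1*8553/2135 = 8 - 8553/2135 = 8527/2135)
sqrt(Z(-136) + f(90)) = sqrt(-63*(-136) + 8527/2135) = sqrt(8568 + 8527/2135) = sqrt(18301207/2135) = sqrt(39073076945)/2135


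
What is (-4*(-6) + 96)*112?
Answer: 13440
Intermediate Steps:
(-4*(-6) + 96)*112 = (24 + 96)*112 = 120*112 = 13440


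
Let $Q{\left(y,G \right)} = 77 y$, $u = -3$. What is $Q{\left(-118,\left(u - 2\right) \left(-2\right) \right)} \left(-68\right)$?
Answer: $617848$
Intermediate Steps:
$Q{\left(-118,\left(u - 2\right) \left(-2\right) \right)} \left(-68\right) = 77 \left(-118\right) \left(-68\right) = \left(-9086\right) \left(-68\right) = 617848$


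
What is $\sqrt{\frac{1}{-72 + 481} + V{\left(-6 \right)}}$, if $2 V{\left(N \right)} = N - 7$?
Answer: $\frac{i \sqrt{4347670}}{818} \approx 2.549 i$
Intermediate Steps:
$V{\left(N \right)} = - \frac{7}{2} + \frac{N}{2}$ ($V{\left(N \right)} = \frac{N - 7}{2} = \frac{-7 + N}{2} = - \frac{7}{2} + \frac{N}{2}$)
$\sqrt{\frac{1}{-72 + 481} + V{\left(-6 \right)}} = \sqrt{\frac{1}{-72 + 481} + \left(- \frac{7}{2} + \frac{1}{2} \left(-6\right)\right)} = \sqrt{\frac{1}{409} - \frac{13}{2}} = \sqrt{- \frac{5315}{818}} = \frac{i \sqrt{4347670}}{818}$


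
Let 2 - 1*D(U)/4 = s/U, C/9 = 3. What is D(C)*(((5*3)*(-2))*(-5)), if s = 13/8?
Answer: 10475/9 ≈ 1163.9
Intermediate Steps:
C = 27 (C = 9*3 = 27)
s = 13/8 (s = 13*(⅛) = 13/8 ≈ 1.6250)
D(U) = 8 - 13/(2*U)
D(C)*(((5*3)*(-2))*(-5)) = (8 - 13/2/27)*(((5*3)*(-2))*(-5)) = (8 - 13/2*1/27)*((15*(-2))*(-5)) = (8 - 13/54)*(-30*(-5)) = (419/54)*150 = 10475/9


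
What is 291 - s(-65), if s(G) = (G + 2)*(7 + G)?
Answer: -3363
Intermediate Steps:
s(G) = (2 + G)*(7 + G)
291 - s(-65) = 291 - (14 + (-65)² + 9*(-65)) = 291 - (14 + 4225 - 585) = 291 - 1*3654 = 291 - 3654 = -3363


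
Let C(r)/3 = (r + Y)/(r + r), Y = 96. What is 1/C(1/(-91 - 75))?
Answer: -2/47805 ≈ -4.1837e-5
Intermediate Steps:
C(r) = 3*(96 + r)/(2*r) (C(r) = 3*((r + 96)/(r + r)) = 3*((96 + r)/((2*r))) = 3*((96 + r)*(1/(2*r))) = 3*((96 + r)/(2*r)) = 3*(96 + r)/(2*r))
1/C(1/(-91 - 75)) = 1/(3/2 + 144/(1/(-91 - 75))) = 1/(3/2 + 144/(1/(-166))) = 1/(3/2 + 144/(-1/166)) = 1/(3/2 + 144*(-166)) = 1/(3/2 - 23904) = 1/(-47805/2) = -2/47805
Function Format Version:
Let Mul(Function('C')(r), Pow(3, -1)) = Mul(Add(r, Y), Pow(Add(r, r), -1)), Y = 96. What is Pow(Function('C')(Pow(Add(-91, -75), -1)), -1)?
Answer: Rational(-2, 47805) ≈ -4.1837e-5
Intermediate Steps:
Function('C')(r) = Mul(Rational(3, 2), Pow(r, -1), Add(96, r)) (Function('C')(r) = Mul(3, Mul(Add(r, 96), Pow(Add(r, r), -1))) = Mul(3, Mul(Add(96, r), Pow(Mul(2, r), -1))) = Mul(3, Mul(Add(96, r), Mul(Rational(1, 2), Pow(r, -1)))) = Mul(3, Mul(Rational(1, 2), Pow(r, -1), Add(96, r))) = Mul(Rational(3, 2), Pow(r, -1), Add(96, r)))
Pow(Function('C')(Pow(Add(-91, -75), -1)), -1) = Pow(Add(Rational(3, 2), Mul(144, Pow(Pow(Add(-91, -75), -1), -1))), -1) = Pow(Add(Rational(3, 2), Mul(144, Pow(Pow(-166, -1), -1))), -1) = Pow(Add(Rational(3, 2), Mul(144, Pow(Rational(-1, 166), -1))), -1) = Pow(Add(Rational(3, 2), Mul(144, -166)), -1) = Pow(Add(Rational(3, 2), -23904), -1) = Pow(Rational(-47805, 2), -1) = Rational(-2, 47805)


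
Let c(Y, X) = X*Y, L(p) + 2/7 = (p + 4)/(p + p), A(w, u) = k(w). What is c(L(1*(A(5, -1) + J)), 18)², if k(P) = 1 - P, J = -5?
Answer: 1/49 ≈ 0.020408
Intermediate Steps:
A(w, u) = 1 - w
L(p) = -2/7 + (4 + p)/(2*p) (L(p) = -2/7 + (p + 4)/(p + p) = -2/7 + (4 + p)/((2*p)) = -2/7 + (4 + p)*(1/(2*p)) = -2/7 + (4 + p)/(2*p))
c(L(1*(A(5, -1) + J)), 18)² = (18*(3/14 + 2/((1*((1 - 1*5) - 5)))))² = (18*(3/14 + 2/((1*((1 - 5) - 5)))))² = (18*(3/14 + 2/((1*(-4 - 5)))))² = (18*(3/14 + 2/((1*(-9)))))² = (18*(3/14 + 2/(-9)))² = (18*(3/14 + 2*(-⅑)))² = (18*(3/14 - 2/9))² = (18*(-1/126))² = (-⅐)² = 1/49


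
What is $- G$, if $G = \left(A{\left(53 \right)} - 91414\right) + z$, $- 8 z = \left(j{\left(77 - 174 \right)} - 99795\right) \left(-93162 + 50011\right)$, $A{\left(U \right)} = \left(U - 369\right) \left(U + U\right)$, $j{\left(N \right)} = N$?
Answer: $\frac{1077859743}{2} \approx 5.3893 \cdot 10^{8}$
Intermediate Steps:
$A{\left(U \right)} = 2 U \left(-369 + U\right)$ ($A{\left(U \right)} = \left(-369 + U\right) 2 U = 2 U \left(-369 + U\right)$)
$z = - \frac{1077609923}{2}$ ($z = - \frac{\left(\left(77 - 174\right) - 99795\right) \left(-93162 + 50011\right)}{8} = - \frac{\left(\left(77 - 174\right) - 99795\right) \left(-43151\right)}{8} = - \frac{\left(-97 - 99795\right) \left(-43151\right)}{8} = - \frac{\left(-99892\right) \left(-43151\right)}{8} = \left(- \frac{1}{8}\right) 4310439692 = - \frac{1077609923}{2} \approx -5.3881 \cdot 10^{8}$)
$G = - \frac{1077859743}{2}$ ($G = \left(2 \cdot 53 \left(-369 + 53\right) - 91414\right) - \frac{1077609923}{2} = \left(2 \cdot 53 \left(-316\right) - 91414\right) - \frac{1077609923}{2} = \left(-33496 - 91414\right) - \frac{1077609923}{2} = -124910 - \frac{1077609923}{2} = - \frac{1077859743}{2} \approx -5.3893 \cdot 10^{8}$)
$- G = \left(-1\right) \left(- \frac{1077859743}{2}\right) = \frac{1077859743}{2}$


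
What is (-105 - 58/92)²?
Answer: 23609881/2116 ≈ 11158.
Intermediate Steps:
(-105 - 58/92)² = (-105 - 58*1/92)² = (-105 - 29/46)² = (-4859/46)² = 23609881/2116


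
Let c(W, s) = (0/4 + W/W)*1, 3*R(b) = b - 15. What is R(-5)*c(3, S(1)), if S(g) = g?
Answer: -20/3 ≈ -6.6667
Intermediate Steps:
R(b) = -5 + b/3 (R(b) = (b - 15)/3 = (-15 + b)/3 = -5 + b/3)
c(W, s) = 1 (c(W, s) = (0*(¼) + 1)*1 = (0 + 1)*1 = 1*1 = 1)
R(-5)*c(3, S(1)) = (-5 + (⅓)*(-5))*1 = (-5 - 5/3)*1 = -20/3*1 = -20/3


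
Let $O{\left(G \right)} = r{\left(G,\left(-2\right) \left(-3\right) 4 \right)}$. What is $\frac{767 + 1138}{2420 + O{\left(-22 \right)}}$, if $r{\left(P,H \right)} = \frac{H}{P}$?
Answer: $\frac{20955}{26608} \approx 0.78755$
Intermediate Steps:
$O{\left(G \right)} = \frac{24}{G}$ ($O{\left(G \right)} = \frac{\left(-2\right) \left(-3\right) 4}{G} = \frac{6 \cdot 4}{G} = \frac{24}{G}$)
$\frac{767 + 1138}{2420 + O{\left(-22 \right)}} = \frac{767 + 1138}{2420 + \frac{24}{-22}} = \frac{1905}{2420 + 24 \left(- \frac{1}{22}\right)} = \frac{1905}{2420 - \frac{12}{11}} = \frac{1905}{\frac{26608}{11}} = 1905 \cdot \frac{11}{26608} = \frac{20955}{26608}$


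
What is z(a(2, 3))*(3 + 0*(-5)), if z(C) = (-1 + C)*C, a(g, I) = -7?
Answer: 168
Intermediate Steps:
z(C) = C*(-1 + C)
z(a(2, 3))*(3 + 0*(-5)) = (-7*(-1 - 7))*(3 + 0*(-5)) = (-7*(-8))*(3 + 0) = 56*3 = 168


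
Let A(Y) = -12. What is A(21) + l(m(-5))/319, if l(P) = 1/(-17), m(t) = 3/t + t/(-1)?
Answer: -65077/5423 ≈ -12.000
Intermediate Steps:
m(t) = -t + 3/t (m(t) = 3/t + t*(-1) = 3/t - t = -t + 3/t)
l(P) = -1/17
A(21) + l(m(-5))/319 = -12 - 1/17/319 = -12 - 1/17*1/319 = -12 - 1/5423 = -65077/5423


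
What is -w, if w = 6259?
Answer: -6259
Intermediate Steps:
-w = -1*6259 = -6259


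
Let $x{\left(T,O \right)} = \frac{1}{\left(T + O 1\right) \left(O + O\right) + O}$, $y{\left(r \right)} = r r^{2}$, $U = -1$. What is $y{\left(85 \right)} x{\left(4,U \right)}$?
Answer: $- \frac{614125}{7} \approx -87732.0$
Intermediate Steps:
$y{\left(r \right)} = r^{3}$
$x{\left(T,O \right)} = \frac{1}{O + 2 O \left(O + T\right)}$ ($x{\left(T,O \right)} = \frac{1}{\left(T + O\right) 2 O + O} = \frac{1}{\left(O + T\right) 2 O + O} = \frac{1}{2 O \left(O + T\right) + O} = \frac{1}{O + 2 O \left(O + T\right)}$)
$y{\left(85 \right)} x{\left(4,U \right)} = 85^{3} \frac{1}{\left(-1\right) \left(1 + 2 \left(-1\right) + 2 \cdot 4\right)} = 614125 \left(- \frac{1}{1 - 2 + 8}\right) = 614125 \left(- \frac{1}{7}\right) = - \frac{614125}{7}$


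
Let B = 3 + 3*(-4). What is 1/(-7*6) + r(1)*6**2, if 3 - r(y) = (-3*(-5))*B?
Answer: 208655/42 ≈ 4968.0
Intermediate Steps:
B = -9 (B = 3 - 12 = -9)
r(y) = 138 (r(y) = 3 - (-3*(-5))*(-9) = 3 - 15*(-9) = 3 - 1*(-135) = 3 + 135 = 138)
1/(-7*6) + r(1)*6**2 = 1/(-7*6) + 138*6**2 = 1/(-42) + 138*36 = -1/42 + 4968 = 208655/42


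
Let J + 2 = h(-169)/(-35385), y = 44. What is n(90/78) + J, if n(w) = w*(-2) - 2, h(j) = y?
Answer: -2902142/460005 ≈ -6.3089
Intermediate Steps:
h(j) = 44
n(w) = -2 - 2*w (n(w) = -2*w - 2 = -2 - 2*w)
J = -70814/35385 (J = -2 + 44/(-35385) = -2 + 44*(-1/35385) = -2 - 44/35385 = -70814/35385 ≈ -2.0012)
n(90/78) + J = (-2 - 180/78) - 70814/35385 = (-2 - 2*15/13) - 70814/35385 = (-2 - 30/13) - 70814/35385 = -56/13 - 70814/35385 = -2902142/460005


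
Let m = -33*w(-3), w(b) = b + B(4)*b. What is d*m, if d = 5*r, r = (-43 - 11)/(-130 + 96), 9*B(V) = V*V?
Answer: 37125/17 ≈ 2183.8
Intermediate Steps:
B(V) = V**2/9 (B(V) = (V*V)/9 = V**2/9)
r = 27/17 (r = -54/(-34) = -54*(-1/34) = 27/17 ≈ 1.5882)
w(b) = 25*b/9 (w(b) = b + ((1/9)*4**2)*b = b + ((1/9)*16)*b = b + 16*b/9 = 25*b/9)
m = 275 (m = -275*(-3)/3 = -33*(-25/3) = 275)
d = 135/17 (d = 5*(27/17) = 135/17 ≈ 7.9412)
d*m = (135/17)*275 = 37125/17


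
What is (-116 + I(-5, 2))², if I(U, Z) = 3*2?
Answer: 12100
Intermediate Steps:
I(U, Z) = 6
(-116 + I(-5, 2))² = (-116 + 6)² = (-110)² = 12100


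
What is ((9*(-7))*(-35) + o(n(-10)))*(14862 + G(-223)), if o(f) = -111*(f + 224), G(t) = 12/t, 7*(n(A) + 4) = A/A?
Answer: -515744725824/1561 ≈ -3.3039e+8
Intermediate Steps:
n(A) = -27/7 (n(A) = -4 + (A/A)/7 = -4 + (1/7)*1 = -4 + 1/7 = -27/7)
o(f) = -24864 - 111*f (o(f) = -111*(224 + f) = -24864 - 111*f)
((9*(-7))*(-35) + o(n(-10)))*(14862 + G(-223)) = ((9*(-7))*(-35) + (-24864 - 111*(-27/7)))*(14862 + 12/(-223)) = (-63*(-35) + (-24864 + 2997/7))*(14862 + 12*(-1/223)) = (2205 - 171051/7)*(14862 - 12/223) = -155616/7*3314214/223 = -515744725824/1561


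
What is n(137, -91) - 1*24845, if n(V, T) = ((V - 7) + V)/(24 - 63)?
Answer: -323074/13 ≈ -24852.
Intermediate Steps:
n(V, T) = 7/39 - 2*V/39 (n(V, T) = ((-7 + V) + V)/(-39) = (-7 + 2*V)*(-1/39) = 7/39 - 2*V/39)
n(137, -91) - 1*24845 = (7/39 - 2/39*137) - 1*24845 = (7/39 - 274/39) - 24845 = -89/13 - 24845 = -323074/13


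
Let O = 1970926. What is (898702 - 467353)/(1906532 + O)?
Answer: 143783/1292486 ≈ 0.11125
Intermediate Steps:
(898702 - 467353)/(1906532 + O) = (898702 - 467353)/(1906532 + 1970926) = 431349/3877458 = 431349*(1/3877458) = 143783/1292486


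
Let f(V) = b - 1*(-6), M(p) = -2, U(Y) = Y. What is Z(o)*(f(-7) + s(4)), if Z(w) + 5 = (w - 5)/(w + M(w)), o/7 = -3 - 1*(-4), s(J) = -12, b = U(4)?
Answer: 46/5 ≈ 9.2000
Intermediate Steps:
b = 4
f(V) = 10 (f(V) = 4 - 1*(-6) = 4 + 6 = 10)
o = 7 (o = 7*(-3 - 1*(-4)) = 7*(-3 + 4) = 7*1 = 7)
Z(w) = -5 + (-5 + w)/(-2 + w) (Z(w) = -5 + (w - 5)/(w - 2) = -5 + (-5 + w)/(-2 + w))
Z(o)*(f(-7) + s(4)) = ((5 - 4*7)/(-2 + 7))*(10 - 12) = ((5 - 28)/5)*(-2) = ((⅕)*(-23))*(-2) = -23/5*(-2) = 46/5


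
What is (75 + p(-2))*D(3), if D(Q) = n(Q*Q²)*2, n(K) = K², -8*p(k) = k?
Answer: 219429/2 ≈ 1.0971e+5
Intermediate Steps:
p(k) = -k/8
D(Q) = 2*Q⁶ (D(Q) = (Q*Q²)²*2 = (Q³)²*2 = Q⁶*2 = 2*Q⁶)
(75 + p(-2))*D(3) = (75 - ⅛*(-2))*(2*3⁶) = (75 + ¼)*(2*729) = (301/4)*1458 = 219429/2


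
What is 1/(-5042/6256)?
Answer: -3128/2521 ≈ -1.2408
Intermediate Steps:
1/(-5042/6256) = 1/(-5042*1/6256) = 1/(-2521/3128) = -3128/2521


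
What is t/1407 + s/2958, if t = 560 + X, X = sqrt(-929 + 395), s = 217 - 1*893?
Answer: 5598/33031 + I*sqrt(534)/1407 ≈ 0.16948 + 0.016424*I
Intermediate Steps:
s = -676 (s = 217 - 893 = -676)
X = I*sqrt(534) (X = sqrt(-534) = I*sqrt(534) ≈ 23.108*I)
t = 560 + I*sqrt(534) ≈ 560.0 + 23.108*I
t/1407 + s/2958 = (560 + I*sqrt(534))/1407 - 676/2958 = (560 + I*sqrt(534))*(1/1407) - 676*1/2958 = (80/201 + I*sqrt(534)/1407) - 338/1479 = 5598/33031 + I*sqrt(534)/1407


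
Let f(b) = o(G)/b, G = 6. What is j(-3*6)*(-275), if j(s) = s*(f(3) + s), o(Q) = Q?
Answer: -79200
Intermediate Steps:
f(b) = 6/b
j(s) = s*(2 + s) (j(s) = s*(6/3 + s) = s*(6*(⅓) + s) = s*(2 + s))
j(-3*6)*(-275) = ((-3*6)*(2 - 3*6))*(-275) = -18*(2 - 18)*(-275) = -18*(-16)*(-275) = 288*(-275) = -79200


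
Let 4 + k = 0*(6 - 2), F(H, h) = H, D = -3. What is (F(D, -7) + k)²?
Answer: 49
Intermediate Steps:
k = -4 (k = -4 + 0*(6 - 2) = -4 + 0*4 = -4 + 0 = -4)
(F(D, -7) + k)² = (-3 - 4)² = (-7)² = 49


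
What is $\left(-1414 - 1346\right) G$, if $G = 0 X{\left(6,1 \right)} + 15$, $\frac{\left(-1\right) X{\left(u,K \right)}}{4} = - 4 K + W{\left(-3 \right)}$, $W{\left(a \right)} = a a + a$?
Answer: $-41400$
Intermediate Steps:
$W{\left(a \right)} = a + a^{2}$ ($W{\left(a \right)} = a^{2} + a = a + a^{2}$)
$X{\left(u,K \right)} = -24 + 16 K$ ($X{\left(u,K \right)} = - 4 \left(- 4 K - 3 \left(1 - 3\right)\right) = - 4 \left(- 4 K - -6\right) = - 4 \left(- 4 K + 6\right) = - 4 \left(6 - 4 K\right) = -24 + 16 K$)
$G = 15$ ($G = 0 \left(-24 + 16 \cdot 1\right) + 15 = 0 \left(-24 + 16\right) + 15 = 0 \left(-8\right) + 15 = 0 + 15 = 15$)
$\left(-1414 - 1346\right) G = \left(-1414 - 1346\right) 15 = \left(-2760\right) 15 = -41400$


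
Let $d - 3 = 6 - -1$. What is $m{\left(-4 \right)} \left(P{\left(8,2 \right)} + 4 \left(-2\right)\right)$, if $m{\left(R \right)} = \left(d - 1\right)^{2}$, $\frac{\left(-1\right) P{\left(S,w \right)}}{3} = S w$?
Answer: $-4536$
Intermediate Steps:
$d = 10$ ($d = 3 + \left(6 - -1\right) = 3 + \left(6 + 1\right) = 3 + 7 = 10$)
$P{\left(S,w \right)} = - 3 S w$
$m{\left(R \right)} = 81$ ($m{\left(R \right)} = \left(10 - 1\right)^{2} = 9^{2} = 81$)
$m{\left(-4 \right)} \left(P{\left(8,2 \right)} + 4 \left(-2\right)\right) = 81 \left(\left(-3\right) 8 \cdot 2 + 4 \left(-2\right)\right) = 81 \left(-48 - 8\right) = 81 \left(-56\right) = -4536$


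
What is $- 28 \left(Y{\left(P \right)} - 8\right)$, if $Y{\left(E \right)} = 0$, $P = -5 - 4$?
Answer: $224$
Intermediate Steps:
$P = -9$
$- 28 \left(Y{\left(P \right)} - 8\right) = - 28 \left(0 - 8\right) = \left(-28\right) \left(-8\right) = 224$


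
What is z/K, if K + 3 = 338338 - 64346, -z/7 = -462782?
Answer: 3239474/273989 ≈ 11.823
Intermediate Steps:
z = 3239474 (z = -7*(-462782) = 3239474)
K = 273989 (K = -3 + (338338 - 64346) = -3 + 273992 = 273989)
z/K = 3239474/273989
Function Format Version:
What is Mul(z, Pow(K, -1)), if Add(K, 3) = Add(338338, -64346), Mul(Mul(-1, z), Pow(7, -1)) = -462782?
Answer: Rational(3239474, 273989) ≈ 11.823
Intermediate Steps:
z = 3239474 (z = Mul(-7, -462782) = 3239474)
K = 273989 (K = Add(-3, Add(338338, -64346)) = Add(-3, 273992) = 273989)
Mul(z, Pow(K, -1)) = Mul(3239474, Pow(273989, -1)) = Mul(3239474, Rational(1, 273989)) = Rational(3239474, 273989)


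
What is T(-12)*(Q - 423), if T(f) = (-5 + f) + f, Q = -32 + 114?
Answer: 9889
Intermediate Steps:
Q = 82
T(f) = -5 + 2*f
T(-12)*(Q - 423) = (-5 + 2*(-12))*(82 - 423) = (-5 - 24)*(-341) = -29*(-341) = 9889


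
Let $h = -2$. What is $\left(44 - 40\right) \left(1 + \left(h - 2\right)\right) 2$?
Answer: $-24$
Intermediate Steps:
$\left(44 - 40\right) \left(1 + \left(h - 2\right)\right) 2 = \left(44 - 40\right) \left(1 - 4\right) 2 = 4 \left(1 - 4\right) 2 = 4 \left(\left(-3\right) 2\right) = 4 \left(-6\right) = -24$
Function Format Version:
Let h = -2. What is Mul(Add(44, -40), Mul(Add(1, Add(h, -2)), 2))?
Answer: -24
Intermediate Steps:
Mul(Add(44, -40), Mul(Add(1, Add(h, -2)), 2)) = Mul(Add(44, -40), Mul(Add(1, Add(-2, -2)), 2)) = Mul(4, Mul(Add(1, -4), 2)) = Mul(4, Mul(-3, 2)) = Mul(4, -6) = -24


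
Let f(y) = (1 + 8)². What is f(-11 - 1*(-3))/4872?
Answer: 27/1624 ≈ 0.016626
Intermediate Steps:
f(y) = 81 (f(y) = 9² = 81)
f(-11 - 1*(-3))/4872 = 81/4872 = 81*(1/4872) = 27/1624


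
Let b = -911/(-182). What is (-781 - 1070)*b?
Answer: -1686261/182 ≈ -9265.2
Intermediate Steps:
b = 911/182 (b = -911*(-1/182) = 911/182 ≈ 5.0055)
(-781 - 1070)*b = (-781 - 1070)*(911/182) = -1851*911/182 = -1686261/182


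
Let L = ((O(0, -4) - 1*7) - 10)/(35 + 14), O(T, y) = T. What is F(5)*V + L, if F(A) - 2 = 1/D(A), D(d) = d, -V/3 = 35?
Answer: -11336/49 ≈ -231.35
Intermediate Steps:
V = -105 (V = -3*35 = -105)
F(A) = 2 + 1/A
L = -17/49 (L = ((0 - 1*7) - 10)/(35 + 14) = ((0 - 7) - 10)/49 = (-7 - 10)*(1/49) = -17*1/49 = -17/49 ≈ -0.34694)
F(5)*V + L = (2 + 1/5)*(-105) - 17/49 = (11/5)*(-105) - 17/49 = -231 - 17/49 = -11336/49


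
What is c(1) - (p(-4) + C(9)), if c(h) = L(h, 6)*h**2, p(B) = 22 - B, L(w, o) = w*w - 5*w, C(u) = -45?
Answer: 15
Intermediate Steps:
L(w, o) = w**2 - 5*w
c(h) = h**3*(-5 + h) (c(h) = (h*(-5 + h))*h**2 = h**3*(-5 + h))
c(1) - (p(-4) + C(9)) = 1**3*(-5 + 1) - ((22 - 1*(-4)) - 45) = 1*(-4) - ((22 + 4) - 45) = -4 - (26 - 45) = -4 - 1*(-19) = -4 + 19 = 15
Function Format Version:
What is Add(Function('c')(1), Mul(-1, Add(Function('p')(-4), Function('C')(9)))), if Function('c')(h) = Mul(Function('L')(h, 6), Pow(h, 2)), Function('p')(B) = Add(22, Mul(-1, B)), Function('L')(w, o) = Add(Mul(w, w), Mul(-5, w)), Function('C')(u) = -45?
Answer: 15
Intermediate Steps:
Function('L')(w, o) = Add(Pow(w, 2), Mul(-5, w))
Function('c')(h) = Mul(Pow(h, 3), Add(-5, h)) (Function('c')(h) = Mul(Mul(h, Add(-5, h)), Pow(h, 2)) = Mul(Pow(h, 3), Add(-5, h)))
Add(Function('c')(1), Mul(-1, Add(Function('p')(-4), Function('C')(9)))) = Add(Mul(Pow(1, 3), Add(-5, 1)), Mul(-1, Add(Add(22, Mul(-1, -4)), -45))) = Add(Mul(1, -4), Mul(-1, Add(Add(22, 4), -45))) = Add(-4, Mul(-1, Add(26, -45))) = Add(-4, Mul(-1, -19)) = Add(-4, 19) = 15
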